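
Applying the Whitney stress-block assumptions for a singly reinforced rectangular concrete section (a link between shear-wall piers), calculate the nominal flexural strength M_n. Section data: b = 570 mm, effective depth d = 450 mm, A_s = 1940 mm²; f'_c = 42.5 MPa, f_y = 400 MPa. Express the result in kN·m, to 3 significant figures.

M_n ≈ 335 kN·m

T = A_s f_y = 1940 × 400 = 776000 N = 776 kN.
From C = T: a = T/(0.85 f'_c b) = 776000/(0.85 × 42.5 × 570) = 37.69 mm.
M_n = T(d − a/2) = 776 kN × (450 − 18.845) mm = 334.58 kN·m.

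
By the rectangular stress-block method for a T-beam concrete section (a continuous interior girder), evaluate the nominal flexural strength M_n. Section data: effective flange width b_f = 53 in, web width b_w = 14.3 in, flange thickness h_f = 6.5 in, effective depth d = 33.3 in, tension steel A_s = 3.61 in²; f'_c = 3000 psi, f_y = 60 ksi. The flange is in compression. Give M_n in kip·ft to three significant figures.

M_n ≈ 587 kip·ft

Tension: T = A_s f_y = 3.61 × 60 = 216.6 kips.
Try a within the flange: a = T/(0.85 f'_c b_f) = 216.6/(0.85 × 3 × 53) = 1.603 in.
Since a = 1.603 ≤ h_f = 6.5 in, the stress block lies entirely in the flange; analyse as a rectangular beam of width b_f.
M_n = T(d − a/2) = 216.6 × (33.3 − 0.8015) = 7039.2 kip·in.
M_n = 7039.2/12 = 586.60 kip·ft.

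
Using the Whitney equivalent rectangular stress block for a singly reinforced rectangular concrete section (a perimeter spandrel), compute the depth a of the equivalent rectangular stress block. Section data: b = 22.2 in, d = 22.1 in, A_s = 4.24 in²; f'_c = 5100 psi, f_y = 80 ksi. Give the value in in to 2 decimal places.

a ≈ 3.52 in

T = A_s f_y = 4.24 × 80 = 339.2 kips.
a = T/(0.85 f'_c b) = 339.2/(0.85 × 5.1 × 22.2) = 3.52 in.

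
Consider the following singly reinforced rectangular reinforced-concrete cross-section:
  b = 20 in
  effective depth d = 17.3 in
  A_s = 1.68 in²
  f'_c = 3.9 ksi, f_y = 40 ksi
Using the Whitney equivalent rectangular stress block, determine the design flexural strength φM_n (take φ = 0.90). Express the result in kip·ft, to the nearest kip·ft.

T = A_s f_y = 1.68 × 40 = 67.2 kips.
a = T/(0.85 f'_c b) = 67.2/(0.85 × 3.9 × 20) = 1.014 in.
M_n = T(d − a/2) = 67.2 × (17.3 − 0.507) = 1128.5 kip·in = 1128.5/12 = 94.04 kip·ft.
φM_n = 0.90 × 94.04 = 84.64 kip·ft.

φM_n ≈ 85 kip·ft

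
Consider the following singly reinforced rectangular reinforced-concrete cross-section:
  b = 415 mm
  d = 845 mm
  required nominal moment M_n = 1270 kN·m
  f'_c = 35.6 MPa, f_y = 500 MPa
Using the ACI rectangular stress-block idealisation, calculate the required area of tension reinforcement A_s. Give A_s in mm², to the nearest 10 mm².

With M_n = 0.85 f'_c a b (d − a/2), solve the quadratic for a:
a = d − √(d² − 2M_n/(0.85 f'_c b)) = 845 − √(845² − 2 × 1270×10⁶/(0.85 × 35.6 × 415)) = 129.62 mm.
A_s = 0.85 f'_c a b / f_y = 0.85 × 35.6 × 129.62 × 415 / 500 = 3255.5 mm².

A_s ≈ 3260 mm²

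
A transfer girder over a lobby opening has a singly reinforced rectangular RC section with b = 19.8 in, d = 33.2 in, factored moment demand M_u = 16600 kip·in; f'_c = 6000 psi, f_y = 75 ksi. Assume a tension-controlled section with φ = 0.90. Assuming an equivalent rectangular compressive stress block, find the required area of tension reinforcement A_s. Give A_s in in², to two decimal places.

A_s ≈ 8.15 in²

M_n = M_u/φ = 16600/0.90 = 18444.4 kip·in.
From M_n = 0.85 f'_c a b (d − a/2):
a = d − √(d² − 2M_n/(0.85 f'_c b)) = 33.2 − √(33.2² − 2 × 18444.4/(0.85 × 6 × 19.8)) = 6.054 in.
A_s = 0.85 f'_c a b / f_y = 0.85 × 6 × 6.054 × 19.8 / 75 = 8.151 in².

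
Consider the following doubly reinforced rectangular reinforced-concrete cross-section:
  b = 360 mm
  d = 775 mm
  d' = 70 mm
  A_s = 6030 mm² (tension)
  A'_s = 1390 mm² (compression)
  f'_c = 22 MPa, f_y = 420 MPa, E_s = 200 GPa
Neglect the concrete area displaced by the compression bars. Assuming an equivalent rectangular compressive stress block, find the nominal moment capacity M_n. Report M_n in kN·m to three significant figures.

M_n ≈ 1640 kN·m

Assume both tension and compression steel yield.
Net tension couple steel: A_s − A'_s = 4640 mm².
a = (A_s − A'_s) f_y / (0.85 f'_c b) = 1948800/(0.85 × 22 × 360) = 289.48 mm.
c = a/β₁ = 289.48/0.85 = 340.56 mm; ε'_s = 0.003(c − d')/c = 0.0024 ≥ f_y/E_s = 0.0021, so compression steel does yield.
M_n = (A_s − A'_s) f_y (d − a/2) + A'_s f_y (d − d') = [1948800 × (775 − 144.74) + 583800 × (775 − 70)] × 10⁻⁶ = 1228.25 + 411.58 = 1639.83 kN·m.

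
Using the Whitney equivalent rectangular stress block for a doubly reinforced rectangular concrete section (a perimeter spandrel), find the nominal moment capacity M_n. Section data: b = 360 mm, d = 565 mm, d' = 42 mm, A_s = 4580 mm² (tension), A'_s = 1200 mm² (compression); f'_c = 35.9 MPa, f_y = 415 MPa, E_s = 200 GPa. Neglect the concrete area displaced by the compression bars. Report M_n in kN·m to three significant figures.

Assume both tension and compression steel yield.
Net tension couple steel: A_s − A'_s = 3380 mm².
a = (A_s − A'_s) f_y / (0.85 f'_c b) = 1402700/(0.85 × 35.9 × 360) = 127.69 mm.
c = a/β₁ = 127.69/0.794 = 160.82 mm; ε'_s = 0.003(c − d')/c = 0.0022 ≥ f_y/E_s = 0.0021, so compression steel does yield.
M_n = (A_s − A'_s) f_y (d − a/2) + A'_s f_y (d − d') = [1402700 × (565 − 63.845) + 498000 × (565 − 42)] × 10⁻⁶ = 702.97 + 260.45 = 963.42 kN·m.

M_n ≈ 963 kN·m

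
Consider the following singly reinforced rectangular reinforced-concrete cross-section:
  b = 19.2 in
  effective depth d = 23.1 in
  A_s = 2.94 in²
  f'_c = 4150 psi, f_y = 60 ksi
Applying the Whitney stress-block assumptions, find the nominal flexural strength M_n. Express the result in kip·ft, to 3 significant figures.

T = A_s f_y = 2.94 × 60 = 176.4 kips.
a = T/(0.85 f'_c b) = 176.4/(0.85 × 4.15 × 19.2) = 2.605 in.
M_n = T(d − a/2) = 176.4 × (23.1 − 1.3025) = 3845.1 kip·in = 3845.1/12 = 320.43 kip·ft.

M_n ≈ 320 kip·ft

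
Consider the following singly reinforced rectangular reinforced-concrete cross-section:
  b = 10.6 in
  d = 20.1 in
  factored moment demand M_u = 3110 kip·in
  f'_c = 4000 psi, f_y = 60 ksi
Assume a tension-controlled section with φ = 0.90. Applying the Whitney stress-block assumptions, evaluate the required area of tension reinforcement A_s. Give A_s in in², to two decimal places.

M_n = M_u/φ = 3110/0.90 = 3455.56 kip·in.
From M_n = 0.85 f'_c a b (d − a/2):
a = d − √(d² − 2M_n/(0.85 f'_c b)) = 20.1 − √(20.1² − 2 × 3455.56/(0.85 × 4 × 10.6)) = 5.531 in.
A_s = 0.85 f'_c a b / f_y = 0.85 × 4 × 5.531 × 10.6 / 60 = 3.322 in².

A_s ≈ 3.32 in²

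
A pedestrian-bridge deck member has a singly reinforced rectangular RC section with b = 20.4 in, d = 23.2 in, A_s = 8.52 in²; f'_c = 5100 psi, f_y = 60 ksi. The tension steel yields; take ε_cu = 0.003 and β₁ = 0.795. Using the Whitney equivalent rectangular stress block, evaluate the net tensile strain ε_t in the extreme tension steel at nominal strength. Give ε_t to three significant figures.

a = A_s f_y/(0.85 f'_c b) = 5.781 in.
β₁ = 0.795, so c = a/β₁ = 5.781/0.795 = 7.272 in.
From the linear strain diagram with ε_cu = 0.003: ε_t = 0.003 (d − c)/c = 0.003 × (23.2 − 7.272)/7.272 = 0.00657.
Since ε_t ≥ 0.005, the section is tension-controlled.

ε_t ≈ 0.00657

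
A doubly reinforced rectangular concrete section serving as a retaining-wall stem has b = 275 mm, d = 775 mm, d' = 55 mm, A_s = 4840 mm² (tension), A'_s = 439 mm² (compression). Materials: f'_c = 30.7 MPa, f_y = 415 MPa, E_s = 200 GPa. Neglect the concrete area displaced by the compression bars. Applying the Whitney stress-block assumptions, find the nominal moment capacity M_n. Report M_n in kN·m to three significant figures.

Assume both tension and compression steel yield.
Net tension couple steel: A_s − A'_s = 4401 mm².
a = (A_s − A'_s) f_y / (0.85 f'_c b) = 1826415/(0.85 × 30.7 × 275) = 254.51 mm.
c = a/β₁ = 254.51/0.831 = 306.27 mm; ε'_s = 0.003(c − d')/c = 0.0025 ≥ f_y/E_s = 0.0021, so compression steel does yield.
M_n = (A_s − A'_s) f_y (d − a/2) + A'_s f_y (d − d') = [1826415 × (775 − 127.255) + 182185 × (775 − 55)] × 10⁻⁶ = 1183.05 + 131.17 = 1314.22 kN·m.

M_n ≈ 1310 kN·m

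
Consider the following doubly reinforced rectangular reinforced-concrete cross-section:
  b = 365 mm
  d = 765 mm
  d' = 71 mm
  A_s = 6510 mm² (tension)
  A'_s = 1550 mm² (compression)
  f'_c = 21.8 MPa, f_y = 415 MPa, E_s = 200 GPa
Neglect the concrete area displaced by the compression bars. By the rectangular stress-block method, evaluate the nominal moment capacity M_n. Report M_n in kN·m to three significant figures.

M_n ≈ 1710 kN·m

Assume both tension and compression steel yield.
Net tension couple steel: A_s − A'_s = 4960 mm².
a = (A_s − A'_s) f_y / (0.85 f'_c b) = 2058400/(0.85 × 21.8 × 365) = 304.34 mm.
c = a/β₁ = 304.34/0.85 = 358.05 mm; ε'_s = 0.003(c − d')/c = 0.0024 ≥ f_y/E_s = 0.0021, so compression steel does yield.
M_n = (A_s − A'_s) f_y (d − a/2) + A'_s f_y (d − d') = [2058400 × (765 − 152.17) + 643250 × (765 − 71)] × 10⁻⁶ = 1261.45 + 446.42 = 1707.87 kN·m.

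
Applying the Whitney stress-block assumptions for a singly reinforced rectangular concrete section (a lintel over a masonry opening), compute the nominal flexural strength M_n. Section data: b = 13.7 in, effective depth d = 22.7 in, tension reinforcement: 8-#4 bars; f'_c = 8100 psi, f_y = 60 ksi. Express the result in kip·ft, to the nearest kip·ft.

M_n ≈ 178 kip·ft

A_s = 8 × 0.2 = 1.6 in².
T = A_s f_y = 1.6 × 60 = 96 kips.
a = T/(0.85 f'_c b) = 96/(0.85 × 8.1 × 13.7) = 1.018 in.
M_n = T(d − a/2) = 96 × (22.7 − 0.509) = 2130.3 kip·in = 2130.3/12 = 177.53 kip·ft.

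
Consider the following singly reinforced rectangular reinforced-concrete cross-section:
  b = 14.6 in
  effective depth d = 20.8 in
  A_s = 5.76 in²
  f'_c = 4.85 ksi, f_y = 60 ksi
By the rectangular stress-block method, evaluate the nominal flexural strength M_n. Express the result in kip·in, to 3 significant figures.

M_n ≈ 6200 kip·in

T = A_s f_y = 5.76 × 60 = 345.6 kips.
a = T/(0.85 f'_c b) = 345.6/(0.85 × 4.85 × 14.6) = 5.742 in.
M_n = T(d − a/2) = 345.6 × (20.8 − 2.871) = 6196.3 kip·in.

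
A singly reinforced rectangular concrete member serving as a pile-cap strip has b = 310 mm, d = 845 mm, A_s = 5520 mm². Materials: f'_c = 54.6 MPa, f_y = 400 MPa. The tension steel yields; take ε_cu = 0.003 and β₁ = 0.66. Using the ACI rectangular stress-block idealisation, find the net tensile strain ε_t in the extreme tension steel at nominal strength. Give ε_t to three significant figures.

a = A_s f_y/(0.85 f'_c b) = 153.47 mm.
β₁ = 0.66, so c = a/β₁ = 153.47/0.66 = 232.53 mm.
From the linear strain diagram with ε_cu = 0.003: ε_t = 0.003 (d − c)/c = 0.003 × (845 − 232.53)/232.53 = 0.00790.
Since ε_t ≥ 0.005, the section is tension-controlled.

ε_t ≈ 0.00790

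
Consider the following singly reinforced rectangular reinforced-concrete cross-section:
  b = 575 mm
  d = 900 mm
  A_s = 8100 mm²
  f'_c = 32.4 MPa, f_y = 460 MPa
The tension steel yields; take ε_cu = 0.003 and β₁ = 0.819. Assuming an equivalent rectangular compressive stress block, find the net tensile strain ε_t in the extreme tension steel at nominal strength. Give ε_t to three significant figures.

ε_t ≈ 0.00640

a = A_s f_y/(0.85 f'_c b) = 235.29 mm.
β₁ = 0.819, so c = a/β₁ = 235.29/0.819 = 287.29 mm.
From the linear strain diagram with ε_cu = 0.003: ε_t = 0.003 (d − c)/c = 0.003 × (900 − 287.29)/287.29 = 0.00640.
Since ε_t ≥ 0.005, the section is tension-controlled.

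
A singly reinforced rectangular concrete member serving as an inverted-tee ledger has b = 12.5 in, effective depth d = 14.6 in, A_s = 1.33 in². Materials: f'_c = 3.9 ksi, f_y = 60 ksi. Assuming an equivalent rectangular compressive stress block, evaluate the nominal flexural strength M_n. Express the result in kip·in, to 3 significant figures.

M_n ≈ 1090 kip·in

T = A_s f_y = 1.33 × 60 = 79.8 kips.
a = T/(0.85 f'_c b) = 79.8/(0.85 × 3.9 × 12.5) = 1.926 in.
M_n = T(d − a/2) = 79.8 × (14.6 − 0.963) = 1088.2 kip·in.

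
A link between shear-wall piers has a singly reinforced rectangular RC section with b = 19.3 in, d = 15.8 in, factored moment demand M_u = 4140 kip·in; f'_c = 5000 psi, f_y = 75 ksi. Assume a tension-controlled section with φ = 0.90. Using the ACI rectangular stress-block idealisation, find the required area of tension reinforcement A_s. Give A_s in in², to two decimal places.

A_s ≈ 4.46 in²

M_n = M_u/φ = 4140/0.90 = 4600 kip·in.
From M_n = 0.85 f'_c a b (d − a/2):
a = d − √(d² − 2M_n/(0.85 f'_c b)) = 15.8 − √(15.8² − 2 × 4600/(0.85 × 5 × 19.3)) = 4.075 in.
A_s = 0.85 f'_c a b / f_y = 0.85 × 5 × 4.075 × 19.3 / 75 = 4.457 in².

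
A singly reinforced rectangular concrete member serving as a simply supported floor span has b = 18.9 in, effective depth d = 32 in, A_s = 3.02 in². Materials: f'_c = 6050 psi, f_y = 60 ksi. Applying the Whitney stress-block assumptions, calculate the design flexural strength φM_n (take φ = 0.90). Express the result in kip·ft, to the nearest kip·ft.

φM_n ≈ 422 kip·ft

T = A_s f_y = 3.02 × 60 = 181.2 kips.
a = T/(0.85 f'_c b) = 181.2/(0.85 × 6.05 × 18.9) = 1.864 in.
M_n = T(d − a/2) = 181.2 × (32 − 0.932) = 5629.5 kip·in = 5629.5/12 = 469.13 kip·ft.
φM_n = 0.90 × 469.13 = 422.22 kip·ft.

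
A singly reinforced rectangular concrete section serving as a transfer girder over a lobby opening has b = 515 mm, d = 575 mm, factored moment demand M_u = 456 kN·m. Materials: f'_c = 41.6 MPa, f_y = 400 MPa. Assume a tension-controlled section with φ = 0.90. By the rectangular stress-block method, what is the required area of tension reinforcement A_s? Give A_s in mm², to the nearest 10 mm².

M_n = M_u/φ = 456/0.90 = 506.667 kN·m.
With M_n = 0.85 f'_c a b (d − a/2), solve the quadratic for a:
a = d − √(d² − 2M_n/(0.85 f'_c b)) = 575 − √(575² − 2 × 506.667×10⁶/(0.85 × 41.6 × 515)) = 50.62 mm.
A_s = 0.85 f'_c a b / f_y = 0.85 × 41.6 × 50.62 × 515 / 400 = 2304.5 mm².

A_s ≈ 2300 mm²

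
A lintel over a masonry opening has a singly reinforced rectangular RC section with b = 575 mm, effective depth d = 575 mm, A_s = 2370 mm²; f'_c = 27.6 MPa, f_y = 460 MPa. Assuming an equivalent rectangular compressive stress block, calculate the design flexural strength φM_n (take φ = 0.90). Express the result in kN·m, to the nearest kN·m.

T = A_s f_y = 2370 × 460 = 1090200 N = 1090.2 kN.
From C = T: a = T/(0.85 f'_c b) = 1090200/(0.85 × 27.6 × 575) = 80.82 mm.
M_n = T(d − a/2) = 1090.2 kN × (575 − 40.41) mm = 582.81 kN·m.
φM_n = 0.90 × 582.81 = 524.53 kN·m.

φM_n ≈ 525 kN·m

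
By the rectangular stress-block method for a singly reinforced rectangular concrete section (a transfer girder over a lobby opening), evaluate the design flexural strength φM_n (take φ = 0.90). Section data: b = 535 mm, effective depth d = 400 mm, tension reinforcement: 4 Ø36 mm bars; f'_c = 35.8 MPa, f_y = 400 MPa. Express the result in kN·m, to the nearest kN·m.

A_s = 4 × 1018 = 4072 mm².
T = A_s f_y = 4072 × 400 = 1628800 N = 1628.8 kN.
From C = T: a = T/(0.85 f'_c b) = 1628800/(0.85 × 35.8 × 535) = 100.05 mm.
M_n = T(d − a/2) = 1628.8 kN × (400 − 50.025) mm = 570.04 kN·m.
φM_n = 0.90 × 570.04 = 513.04 kN·m.

φM_n ≈ 513 kN·m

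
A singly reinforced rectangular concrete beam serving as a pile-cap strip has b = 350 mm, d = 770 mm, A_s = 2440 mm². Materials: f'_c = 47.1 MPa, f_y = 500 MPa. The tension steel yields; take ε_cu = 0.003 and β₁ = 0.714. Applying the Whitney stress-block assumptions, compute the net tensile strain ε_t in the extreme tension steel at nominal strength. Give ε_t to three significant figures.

ε_t ≈ 0.0159

a = A_s f_y/(0.85 f'_c b) = 87.07 mm.
β₁ = 0.714, so c = a/β₁ = 87.07/0.714 = 121.95 mm.
From the linear strain diagram with ε_cu = 0.003: ε_t = 0.003 (d − c)/c = 0.003 × (770 − 121.95)/121.95 = 0.0159.
Since ε_t ≥ 0.005, the section is tension-controlled.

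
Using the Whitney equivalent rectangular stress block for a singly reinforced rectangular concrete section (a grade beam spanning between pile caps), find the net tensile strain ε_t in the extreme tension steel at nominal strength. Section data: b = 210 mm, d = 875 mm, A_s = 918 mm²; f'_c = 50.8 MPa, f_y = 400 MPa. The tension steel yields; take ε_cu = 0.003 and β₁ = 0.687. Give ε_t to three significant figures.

ε_t ≈ 0.0415

a = A_s f_y/(0.85 f'_c b) = 40.49 mm.
β₁ = 0.687, so c = a/β₁ = 40.49/0.687 = 58.94 mm.
From the linear strain diagram with ε_cu = 0.003: ε_t = 0.003 (d − c)/c = 0.003 × (875 − 58.94)/58.94 = 0.0415.
Since ε_t ≥ 0.005, the section is tension-controlled.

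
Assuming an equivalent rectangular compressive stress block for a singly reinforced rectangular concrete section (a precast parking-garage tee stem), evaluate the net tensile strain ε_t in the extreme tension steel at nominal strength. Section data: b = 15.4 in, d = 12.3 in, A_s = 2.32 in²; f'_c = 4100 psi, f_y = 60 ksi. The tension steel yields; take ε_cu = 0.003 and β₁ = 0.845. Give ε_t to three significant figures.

ε_t ≈ 0.00902

a = A_s f_y/(0.85 f'_c b) = 2.594 in.
β₁ = 0.845, so c = a/β₁ = 2.594/0.845 = 3.070 in.
From the linear strain diagram with ε_cu = 0.003: ε_t = 0.003 (d − c)/c = 0.003 × (12.3 − 3.070)/3.070 = 0.00902.
Since ε_t ≥ 0.005, the section is tension-controlled.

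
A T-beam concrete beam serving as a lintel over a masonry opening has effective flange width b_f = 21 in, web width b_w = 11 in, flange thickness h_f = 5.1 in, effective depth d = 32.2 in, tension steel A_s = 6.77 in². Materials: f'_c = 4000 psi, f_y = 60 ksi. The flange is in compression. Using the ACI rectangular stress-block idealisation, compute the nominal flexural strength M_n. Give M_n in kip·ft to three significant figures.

Tension: T = A_s f_y = 6.77 × 60 = 406.2 kips.
Try a within the flange: a = T/(0.85 f'_c b_f) = 406.2/(0.85 × 4 × 21) = 5.689 in.
a = 5.689 > h_f = 5.1 in: the block extends into the web. Split into flange-overhang and web parts.
C_f = 0.85 f'_c (b_f − b_w) h_f = 0.85 × 4 × (21 − 11) × 5.1 = 173.4 kips.
Remaining web compression depth: a_w = (T − C_f)/(0.85 f'_c b_w) = (406.2 − 173.4)/(0.85 × 4 × 11) = 6.225 in.
M_n = C_f(d − h_f/2) + (T − C_f)(d − a_w/2) = 173.4 × (32.2 − 2.55) + 232.8 × (32.2 − 3.1125) = 5141.3 + 6771.6 = 11912.9 kip·in.
M_n = 11912.9/12 = 992.74 kip·ft.

M_n ≈ 993 kip·ft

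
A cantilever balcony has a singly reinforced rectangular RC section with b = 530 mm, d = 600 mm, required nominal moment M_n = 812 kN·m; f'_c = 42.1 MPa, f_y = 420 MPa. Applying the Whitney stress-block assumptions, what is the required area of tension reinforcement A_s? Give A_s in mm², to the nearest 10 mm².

With M_n = 0.85 f'_c a b (d − a/2), solve the quadratic for a:
a = d − √(d² − 2M_n/(0.85 f'_c b)) = 600 − √(600² − 2 × 812×10⁶/(0.85 × 42.1 × 530)) = 76.19 mm.
A_s = 0.85 f'_c a b / f_y = 0.85 × 42.1 × 76.19 × 530 / 420 = 3440.5 mm².

A_s ≈ 3440 mm²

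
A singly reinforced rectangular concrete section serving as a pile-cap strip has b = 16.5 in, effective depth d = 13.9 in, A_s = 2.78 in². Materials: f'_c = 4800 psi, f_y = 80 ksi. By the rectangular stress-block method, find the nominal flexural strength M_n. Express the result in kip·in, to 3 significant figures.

T = A_s f_y = 2.78 × 80 = 222.4 kips.
a = T/(0.85 f'_c b) = 222.4/(0.85 × 4.8 × 16.5) = 3.304 in.
M_n = T(d − a/2) = 222.4 × (13.9 − 1.652) = 2724.0 kip·in.

M_n ≈ 2720 kip·in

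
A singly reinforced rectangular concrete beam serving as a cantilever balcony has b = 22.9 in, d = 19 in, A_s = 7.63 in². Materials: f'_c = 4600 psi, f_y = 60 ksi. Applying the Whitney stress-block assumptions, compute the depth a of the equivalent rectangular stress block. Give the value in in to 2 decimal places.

T = A_s f_y = 7.63 × 60 = 457.8 kips.
a = T/(0.85 f'_c b) = 457.8/(0.85 × 4.6 × 22.9) = 5.11 in.

a ≈ 5.11 in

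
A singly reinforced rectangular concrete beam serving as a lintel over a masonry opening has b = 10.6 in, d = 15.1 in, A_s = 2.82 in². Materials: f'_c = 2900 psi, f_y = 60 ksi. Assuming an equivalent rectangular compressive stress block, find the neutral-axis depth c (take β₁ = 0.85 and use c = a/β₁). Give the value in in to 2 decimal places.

T = A_s f_y = 2.82 × 60 = 169.2 kips.
a = T/(0.85 f'_c b) = 169.2/(0.85 × 2.9 × 10.6) = 6.4756 in.
With β₁ = 0.85, c = a/β₁ = 6.4756/0.85 = 7.62 in.

c ≈ 7.62 in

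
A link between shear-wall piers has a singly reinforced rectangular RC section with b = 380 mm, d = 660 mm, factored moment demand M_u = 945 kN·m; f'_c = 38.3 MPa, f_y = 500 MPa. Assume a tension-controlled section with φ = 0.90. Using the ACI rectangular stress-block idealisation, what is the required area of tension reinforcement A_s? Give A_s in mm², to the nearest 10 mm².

M_n = M_u/φ = 945/0.90 = 1050 kN·m.
With M_n = 0.85 f'_c a b (d − a/2), solve the quadratic for a:
a = d − √(d² − 2M_n/(0.85 f'_c b)) = 660 − √(660² − 2 × 1050×10⁶/(0.85 × 38.3 × 380)) = 144.40 mm.
A_s = 0.85 f'_c a b / f_y = 0.85 × 38.3 × 144.40 × 380 / 500 = 3572.7 mm².

A_s ≈ 3570 mm²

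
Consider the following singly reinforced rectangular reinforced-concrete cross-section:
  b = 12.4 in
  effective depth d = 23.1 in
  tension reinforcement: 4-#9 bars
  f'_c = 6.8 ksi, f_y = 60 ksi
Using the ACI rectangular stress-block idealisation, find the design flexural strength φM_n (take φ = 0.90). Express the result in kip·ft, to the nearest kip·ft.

φM_n ≈ 386 kip·ft

A_s = 4 × 1 = 4 in².
T = A_s f_y = 4 × 60 = 240 kips.
a = T/(0.85 f'_c b) = 240/(0.85 × 6.8 × 12.4) = 3.349 in.
M_n = T(d − a/2) = 240 × (23.1 − 1.6745) = 5142.1 kip·in = 5142.1/12 = 428.51 kip·ft.
φM_n = 0.90 × 428.51 = 385.66 kip·ft.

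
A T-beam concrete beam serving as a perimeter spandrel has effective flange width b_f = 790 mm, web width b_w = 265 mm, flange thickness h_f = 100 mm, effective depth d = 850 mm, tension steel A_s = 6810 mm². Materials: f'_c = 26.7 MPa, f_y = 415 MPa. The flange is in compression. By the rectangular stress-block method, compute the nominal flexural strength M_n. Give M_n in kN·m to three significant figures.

Tension: T = A_s f_y = 6810 × 415 = 2826150 N.
Try a within the flange: a = T/(0.85 f'_c b_f) = 2826150/(0.85 × 26.7 × 790) = 157.63 mm.
a = 157.63 > h_f = 100 mm: the block extends into the web. Split into flange-overhang and web parts.
C_f = 0.85 f'_c (b_f − b_w) h_f = 0.85 × 26.7 × (790 − 265) × 100 = 1191488 N.
Remaining web compression depth: a_w = (T − C_f)/(0.85 f'_c b_w) = (2826150 − 1191488)/(0.85 × 26.7 × 265) = 271.80 mm.
M_n = C_f(d − h_f/2) + (T − C_f)(d − a_w/2) = 1191488 × (850 − 50) + 1634662 × (850 − 135.9) = 953.19 + 1167.31 = 2120.50 × 10⁶ N·mm.
M_n = 2120.50 kN·m.

M_n ≈ 2120 kN·m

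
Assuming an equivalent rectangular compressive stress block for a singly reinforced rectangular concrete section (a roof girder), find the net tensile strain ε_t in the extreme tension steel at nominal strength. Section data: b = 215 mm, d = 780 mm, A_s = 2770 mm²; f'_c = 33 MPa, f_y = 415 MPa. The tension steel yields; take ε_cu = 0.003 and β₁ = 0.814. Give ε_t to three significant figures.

ε_t ≈ 0.00699

a = A_s f_y/(0.85 f'_c b) = 190.61 mm.
β₁ = 0.814, so c = a/β₁ = 190.61/0.814 = 234.16 mm.
From the linear strain diagram with ε_cu = 0.003: ε_t = 0.003 (d − c)/c = 0.003 × (780 − 234.16)/234.16 = 0.00699.
Since ε_t ≥ 0.005, the section is tension-controlled.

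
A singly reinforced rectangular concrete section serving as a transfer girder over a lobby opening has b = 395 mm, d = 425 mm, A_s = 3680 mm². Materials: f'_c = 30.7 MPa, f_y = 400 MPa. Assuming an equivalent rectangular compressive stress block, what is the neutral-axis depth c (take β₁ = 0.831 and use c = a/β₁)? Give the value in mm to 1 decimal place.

T = A_s f_y = 3680 × 400 = 1472000 N = 1472 kN.
Setting C = 0.85 f'_c a b equal to T: a = 1472000/(0.85 × 30.7 × 395) = 142.808 mm.
With β₁ = 0.831, c = a/β₁ = 142.808/0.831 = 171.9 mm.

c ≈ 171.9 mm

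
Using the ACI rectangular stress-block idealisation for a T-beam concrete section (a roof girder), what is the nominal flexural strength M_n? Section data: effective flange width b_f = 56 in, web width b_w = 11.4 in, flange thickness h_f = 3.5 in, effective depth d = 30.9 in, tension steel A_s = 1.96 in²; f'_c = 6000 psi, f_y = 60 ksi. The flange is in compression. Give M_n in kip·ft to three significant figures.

Tension: T = A_s f_y = 1.96 × 60 = 117.6 kips.
Try a within the flange: a = T/(0.85 f'_c b_f) = 117.6/(0.85 × 6 × 56) = 0.412 in.
Since a = 0.412 ≤ h_f = 3.5 in, the stress block lies entirely in the flange; analyse as a rectangular beam of width b_f.
M_n = T(d − a/2) = 117.6 × (30.9 − 0.206) = 3609.6 kip·in.
M_n = 3609.6/12 = 300.80 kip·ft.

M_n ≈ 301 kip·ft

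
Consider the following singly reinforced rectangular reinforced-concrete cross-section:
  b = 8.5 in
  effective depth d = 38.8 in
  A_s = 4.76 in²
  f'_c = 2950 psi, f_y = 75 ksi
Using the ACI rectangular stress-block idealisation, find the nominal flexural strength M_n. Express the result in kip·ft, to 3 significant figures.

T = A_s f_y = 4.76 × 75 = 357 kips.
a = T/(0.85 f'_c b) = 357/(0.85 × 2.95 × 8.5) = 16.750 in.
M_n = T(d − a/2) = 357 × (38.8 − 8.375) = 10861.7 kip·in = 10861.7/12 = 905.14 kip·ft.

M_n ≈ 905 kip·ft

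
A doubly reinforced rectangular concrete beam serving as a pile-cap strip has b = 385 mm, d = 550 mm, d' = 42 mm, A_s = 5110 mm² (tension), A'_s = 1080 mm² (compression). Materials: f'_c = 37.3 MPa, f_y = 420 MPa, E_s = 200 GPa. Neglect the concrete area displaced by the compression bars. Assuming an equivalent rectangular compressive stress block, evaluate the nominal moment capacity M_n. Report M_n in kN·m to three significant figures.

M_n ≈ 1040 kN·m

Assume both tension and compression steel yield.
Net tension couple steel: A_s − A'_s = 4030 mm².
a = (A_s − A'_s) f_y / (0.85 f'_c b) = 1692600/(0.85 × 37.3 × 385) = 138.66 mm.
c = a/β₁ = 138.66/0.784 = 176.86 mm; ε'_s = 0.003(c − d')/c = 0.0023 ≥ f_y/E_s = 0.0021, so compression steel does yield.
M_n = (A_s − A'_s) f_y (d − a/2) + A'_s f_y (d − d') = [1692600 × (550 − 69.33) + 453600 × (550 − 42)] × 10⁻⁶ = 813.58 + 230.43 = 1044.01 kN·m.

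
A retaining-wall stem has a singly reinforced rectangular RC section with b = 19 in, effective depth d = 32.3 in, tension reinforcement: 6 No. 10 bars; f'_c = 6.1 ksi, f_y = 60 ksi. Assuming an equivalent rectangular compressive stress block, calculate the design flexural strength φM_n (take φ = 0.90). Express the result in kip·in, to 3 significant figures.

φM_n ≈ 12300 kip·in

A_s = 6 × 1.27 = 7.62 in².
T = A_s f_y = 7.62 × 60 = 457.2 kips.
a = T/(0.85 f'_c b) = 457.2/(0.85 × 6.1 × 19) = 4.641 in.
M_n = T(d − a/2) = 457.2 × (32.3 − 2.3205) = 13706.6 kip·in.
φM_n = 0.90 × 13706.6 = 12335.9 kip·in.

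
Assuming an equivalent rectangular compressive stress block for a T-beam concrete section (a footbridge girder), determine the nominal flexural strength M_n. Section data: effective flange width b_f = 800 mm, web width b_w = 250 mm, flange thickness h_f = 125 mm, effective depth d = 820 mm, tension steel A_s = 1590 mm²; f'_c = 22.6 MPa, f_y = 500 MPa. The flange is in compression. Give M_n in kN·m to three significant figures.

Tension: T = A_s f_y = 1590 × 500 = 795000 N.
Try a within the flange: a = T/(0.85 f'_c b_f) = 795000/(0.85 × 22.6 × 800) = 51.73 mm.
Since a = 51.73 ≤ h_f = 125 mm, the stress block lies entirely in the flange; analyse as a rectangular beam of width b_f.
M_n = T(d − a/2) = 795000 × (820 − 25.865) = 631.34 × 10⁶ N·mm.
M_n = 631.34 kN·m.

M_n ≈ 631 kN·m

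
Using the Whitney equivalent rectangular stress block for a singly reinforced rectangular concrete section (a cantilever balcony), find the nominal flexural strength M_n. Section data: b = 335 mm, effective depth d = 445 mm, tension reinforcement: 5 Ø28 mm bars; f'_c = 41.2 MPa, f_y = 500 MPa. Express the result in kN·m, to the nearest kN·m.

A_s = 5 × 616 = 3080 mm².
T = A_s f_y = 3080 × 500 = 1540000 N = 1540 kN.
From C = T: a = T/(0.85 f'_c b) = 1540000/(0.85 × 41.2 × 335) = 131.27 mm.
M_n = T(d − a/2) = 1540 kN × (445 − 65.635) mm = 584.22 kN·m.

M_n ≈ 584 kN·m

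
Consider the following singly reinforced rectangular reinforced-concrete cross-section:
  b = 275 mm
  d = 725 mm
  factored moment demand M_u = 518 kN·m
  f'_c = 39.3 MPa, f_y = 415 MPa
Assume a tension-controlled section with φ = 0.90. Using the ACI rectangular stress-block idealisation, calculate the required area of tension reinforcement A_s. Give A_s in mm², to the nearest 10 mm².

M_n = M_u/φ = 518/0.90 = 575.556 kN·m.
With M_n = 0.85 f'_c a b (d − a/2), solve the quadratic for a:
a = d − √(d² − 2M_n/(0.85 f'_c b)) = 725 − √(725² − 2 × 575.556×10⁶/(0.85 × 39.3 × 275)) = 92.29 mm.
A_s = 0.85 f'_c a b / f_y = 0.85 × 39.3 × 92.29 × 275 / 415 = 2042.9 mm².

A_s ≈ 2040 mm²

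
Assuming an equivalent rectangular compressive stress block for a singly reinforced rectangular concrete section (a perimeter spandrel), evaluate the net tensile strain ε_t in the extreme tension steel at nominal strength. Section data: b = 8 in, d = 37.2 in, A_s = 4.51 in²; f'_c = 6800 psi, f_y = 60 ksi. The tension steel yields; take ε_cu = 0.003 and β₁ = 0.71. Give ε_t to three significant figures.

ε_t ≈ 0.0105

a = A_s f_y/(0.85 f'_c b) = 5.852 in.
β₁ = 0.71, so c = a/β₁ = 5.852/0.71 = 8.242 in.
From the linear strain diagram with ε_cu = 0.003: ε_t = 0.003 (d − c)/c = 0.003 × (37.2 − 8.242)/8.242 = 0.0105.
Since ε_t ≥ 0.005, the section is tension-controlled.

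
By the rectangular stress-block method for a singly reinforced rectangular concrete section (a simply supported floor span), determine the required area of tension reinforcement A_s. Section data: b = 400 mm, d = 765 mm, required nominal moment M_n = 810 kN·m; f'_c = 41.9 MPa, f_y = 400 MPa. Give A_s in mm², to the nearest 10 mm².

With M_n = 0.85 f'_c a b (d − a/2), solve the quadratic for a:
a = d − √(d² − 2M_n/(0.85 f'_c b)) = 765 − √(765² − 2 × 810×10⁶/(0.85 × 41.9 × 400)) = 78.33 mm.
A_s = 0.85 f'_c a b / f_y = 0.85 × 41.9 × 78.33 × 400 / 400 = 2789.7 mm².

A_s ≈ 2790 mm²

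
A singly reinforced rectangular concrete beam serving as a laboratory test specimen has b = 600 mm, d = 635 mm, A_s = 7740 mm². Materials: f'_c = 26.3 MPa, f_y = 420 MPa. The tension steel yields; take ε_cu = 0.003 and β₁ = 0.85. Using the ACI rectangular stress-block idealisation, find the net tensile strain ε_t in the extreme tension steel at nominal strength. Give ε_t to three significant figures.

ε_t ≈ 0.00368

a = A_s f_y/(0.85 f'_c b) = 242.36 mm.
β₁ = 0.85, so c = a/β₁ = 242.36/0.85 = 285.13 mm.
From the linear strain diagram with ε_cu = 0.003: ε_t = 0.003 (d − c)/c = 0.003 × (635 − 285.13)/285.13 = 0.00368.
ε_t < 0.004 — the section is over-reinforced for flexure under ACI limits.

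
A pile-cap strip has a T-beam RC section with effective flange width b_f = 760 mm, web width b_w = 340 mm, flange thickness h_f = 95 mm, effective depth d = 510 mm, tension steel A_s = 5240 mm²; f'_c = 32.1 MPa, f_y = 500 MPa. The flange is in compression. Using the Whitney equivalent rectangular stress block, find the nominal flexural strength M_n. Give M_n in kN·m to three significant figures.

Tension: T = A_s f_y = 5240 × 500 = 2620000 N.
Try a within the flange: a = T/(0.85 f'_c b_f) = 2620000/(0.85 × 32.1 × 760) = 126.35 mm.
a = 126.35 > h_f = 95 mm: the block extends into the web. Split into flange-overhang and web parts.
C_f = 0.85 f'_c (b_f − b_w) h_f = 0.85 × 32.1 × (760 − 340) × 95 = 1088672 N.
Remaining web compression depth: a_w = (T − C_f)/(0.85 f'_c b_w) = (2620000 − 1088672)/(0.85 × 32.1 × 340) = 165.07 mm.
M_n = C_f(d − h_f/2) + (T − C_f)(d − a_w/2) = 1088672 × (510 − 47.5) + 1531328 × (510 − 82.535) = 503.51 + 654.59 = 1158.10 × 10⁶ N·mm.
M_n = 1158.10 kN·m.

M_n ≈ 1160 kN·m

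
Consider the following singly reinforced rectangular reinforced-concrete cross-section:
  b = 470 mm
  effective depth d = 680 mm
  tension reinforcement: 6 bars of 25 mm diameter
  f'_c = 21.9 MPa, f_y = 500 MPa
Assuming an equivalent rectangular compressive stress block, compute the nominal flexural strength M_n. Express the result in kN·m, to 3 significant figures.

A_s = 6 × 491 = 2946 mm².
T = A_s f_y = 2946 × 500 = 1473000 N = 1473 kN.
From C = T: a = T/(0.85 f'_c b) = 1473000/(0.85 × 21.9 × 470) = 168.36 mm.
M_n = T(d − a/2) = 1473 kN × (680 − 84.18) mm = 877.64 kN·m.

M_n ≈ 878 kN·m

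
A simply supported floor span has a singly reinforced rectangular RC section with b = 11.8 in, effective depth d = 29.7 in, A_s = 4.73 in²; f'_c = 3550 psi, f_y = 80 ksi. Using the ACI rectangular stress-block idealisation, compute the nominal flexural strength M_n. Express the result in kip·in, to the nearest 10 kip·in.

M_n ≈ 9230 kip·in

T = A_s f_y = 4.73 × 80 = 378.4 kips.
a = T/(0.85 f'_c b) = 378.4/(0.85 × 3.55 × 11.8) = 10.627 in.
M_n = T(d − a/2) = 378.4 × (29.7 − 5.3135) = 9227.9 kip·in.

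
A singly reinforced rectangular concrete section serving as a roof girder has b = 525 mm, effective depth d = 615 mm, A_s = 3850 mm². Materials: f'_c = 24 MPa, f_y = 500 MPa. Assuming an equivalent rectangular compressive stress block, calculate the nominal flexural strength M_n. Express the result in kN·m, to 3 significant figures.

T = A_s f_y = 3850 × 500 = 1925000 N = 1925 kN.
From C = T: a = T/(0.85 f'_c b) = 1925000/(0.85 × 24 × 525) = 179.74 mm.
M_n = T(d − a/2) = 1925 kN × (615 − 89.87) mm = 1010.88 kN·m.

M_n ≈ 1010 kN·m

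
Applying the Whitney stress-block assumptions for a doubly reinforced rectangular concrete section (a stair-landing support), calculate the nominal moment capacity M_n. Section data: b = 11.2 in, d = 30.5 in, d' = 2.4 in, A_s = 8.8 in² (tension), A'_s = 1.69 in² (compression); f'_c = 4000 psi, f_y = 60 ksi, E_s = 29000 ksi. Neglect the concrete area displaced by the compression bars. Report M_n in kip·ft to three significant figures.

M_n ≈ 1120 kip·ft

Assume both steels yield.
a = (A_s − A'_s) f_y/(0.85 f'_c b) = (8.8 − 1.69) × 60/(0.85 × 4 × 11.2) = 11.203 in.
c = a/β₁ = 11.203/0.85 = 13.180 in; ε'_s = 0.003(c − d')/c = 0.0025 ≥ ε_y = 0.0021, so the compression steel yields.
M_n = (A_s − A'_s) f_y (d − a/2) + A'_s f_y (d − d') = 426.6 × (30.5 − 5.6015) + 101.4 × (30.5 − 2.4) = 10621.7 + 2849.3 = 13471.0 kip·in = 13471.0/12 = 1122.58 kip·ft.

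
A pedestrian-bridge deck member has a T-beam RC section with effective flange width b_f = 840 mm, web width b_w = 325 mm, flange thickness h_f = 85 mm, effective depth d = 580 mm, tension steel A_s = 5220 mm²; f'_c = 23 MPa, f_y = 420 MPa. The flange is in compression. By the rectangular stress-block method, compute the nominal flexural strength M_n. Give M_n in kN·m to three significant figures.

Tension: T = A_s f_y = 5220 × 420 = 2192400 N.
Try a within the flange: a = T/(0.85 f'_c b_f) = 2192400/(0.85 × 23 × 840) = 133.50 mm.
a = 133.50 > h_f = 85 mm: the block extends into the web. Split into flange-overhang and web parts.
C_f = 0.85 f'_c (b_f − b_w) h_f = 0.85 × 23 × (840 − 325) × 85 = 855801 N.
Remaining web compression depth: a_w = (T − C_f)/(0.85 f'_c b_w) = (2192400 − 855801)/(0.85 × 23 × 325) = 210.36 mm.
M_n = C_f(d − h_f/2) + (T − C_f)(d − a_w/2) = 855801 × (580 − 42.5) + 1336599 × (580 − 105.18) = 459.99 + 634.64 = 1094.63 × 10⁶ N·mm.
M_n = 1094.63 kN·m.

M_n ≈ 1090 kN·m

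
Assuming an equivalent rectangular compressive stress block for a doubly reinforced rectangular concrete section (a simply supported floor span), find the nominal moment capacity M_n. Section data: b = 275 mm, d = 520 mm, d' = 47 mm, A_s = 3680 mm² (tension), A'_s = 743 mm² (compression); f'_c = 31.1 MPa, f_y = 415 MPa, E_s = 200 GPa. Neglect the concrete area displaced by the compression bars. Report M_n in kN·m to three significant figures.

M_n ≈ 677 kN·m

Assume both tension and compression steel yield.
Net tension couple steel: A_s − A'_s = 2937 mm².
a = (A_s − A'_s) f_y / (0.85 f'_c b) = 1218855/(0.85 × 31.1 × 275) = 167.66 mm.
c = a/β₁ = 167.66/0.828 = 202.49 mm; ε'_s = 0.003(c − d')/c = 0.0023 ≥ f_y/E_s = 0.0021, so compression steel does yield.
M_n = (A_s − A'_s) f_y (d − a/2) + A'_s f_y (d − d') = [1218855 × (520 − 83.83) + 308345 × (520 − 47)] × 10⁻⁶ = 531.63 + 145.85 = 677.48 kN·m.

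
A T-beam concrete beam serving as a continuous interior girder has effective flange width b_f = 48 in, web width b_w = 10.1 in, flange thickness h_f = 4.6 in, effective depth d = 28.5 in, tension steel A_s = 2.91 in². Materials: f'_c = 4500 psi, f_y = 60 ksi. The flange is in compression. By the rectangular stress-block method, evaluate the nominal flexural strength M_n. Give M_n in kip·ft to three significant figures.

M_n ≈ 408 kip·ft

Tension: T = A_s f_y = 2.91 × 60 = 174.6 kips.
Try a within the flange: a = T/(0.85 f'_c b_f) = 174.6/(0.85 × 4.5 × 48) = 0.951 in.
Since a = 0.951 ≤ h_f = 4.6 in, the stress block lies entirely in the flange; analyse as a rectangular beam of width b_f.
M_n = T(d − a/2) = 174.6 × (28.5 − 0.4755) = 4893.1 kip·in.
M_n = 4893.1/12 = 407.76 kip·ft.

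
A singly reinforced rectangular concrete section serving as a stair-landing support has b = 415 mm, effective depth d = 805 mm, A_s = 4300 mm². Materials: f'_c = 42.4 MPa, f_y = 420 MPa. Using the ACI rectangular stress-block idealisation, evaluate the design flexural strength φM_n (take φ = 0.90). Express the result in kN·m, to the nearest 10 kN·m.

φM_n ≈ 1210 kN·m

T = A_s f_y = 4300 × 420 = 1806000 N = 1806 kN.
From C = T: a = T/(0.85 f'_c b) = 1806000/(0.85 × 42.4 × 415) = 120.75 mm.
M_n = T(d − a/2) = 1806 kN × (805 − 60.375) mm = 1344.79 kN·m.
φM_n = 0.90 × 1344.79 = 1210.31 kN·m.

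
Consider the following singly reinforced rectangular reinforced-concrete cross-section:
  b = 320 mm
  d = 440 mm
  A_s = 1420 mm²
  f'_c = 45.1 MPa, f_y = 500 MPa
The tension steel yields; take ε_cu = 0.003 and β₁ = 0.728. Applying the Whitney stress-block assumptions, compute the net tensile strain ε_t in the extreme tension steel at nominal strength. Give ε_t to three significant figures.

ε_t ≈ 0.0136

a = A_s f_y/(0.85 f'_c b) = 57.88 mm.
β₁ = 0.728, so c = a/β₁ = 57.88/0.728 = 79.51 mm.
From the linear strain diagram with ε_cu = 0.003: ε_t = 0.003 (d − c)/c = 0.003 × (440 − 79.51)/79.51 = 0.0136.
Since ε_t ≥ 0.005, the section is tension-controlled.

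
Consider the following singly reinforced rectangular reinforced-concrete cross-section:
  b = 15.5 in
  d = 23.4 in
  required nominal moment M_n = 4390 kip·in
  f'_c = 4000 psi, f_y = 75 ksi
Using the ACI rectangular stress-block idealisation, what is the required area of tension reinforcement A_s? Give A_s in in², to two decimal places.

From M_n = 0.85 f'_c a b (d − a/2):
a = d − √(d² − 2M_n/(0.85 f'_c b)) = 23.4 − √(23.4² − 2 × 4390/(0.85 × 4 × 15.5)) = 3.882 in.
A_s = 0.85 f'_c a b / f_y = 0.85 × 4 × 3.882 × 15.5 / 75 = 2.728 in².

A_s ≈ 2.73 in²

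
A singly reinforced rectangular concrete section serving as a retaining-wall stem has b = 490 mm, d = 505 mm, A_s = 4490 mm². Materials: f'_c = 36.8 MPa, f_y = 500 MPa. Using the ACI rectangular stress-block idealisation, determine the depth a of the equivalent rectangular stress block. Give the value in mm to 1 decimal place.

T = A_s f_y = 4490 × 500 = 2245000 N = 2245 kN.
Setting C = 0.85 f'_c a b equal to T: a = 2245000/(0.85 × 36.8 × 490) = 146.5 mm.

a ≈ 146.5 mm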